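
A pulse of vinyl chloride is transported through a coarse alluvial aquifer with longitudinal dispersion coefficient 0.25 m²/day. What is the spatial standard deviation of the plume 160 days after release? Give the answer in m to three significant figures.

8.94 m

Dispersive spreading gives a Gaussian with σ² = 2Dt; advection only shifts the center.
σ = √(2 × 0.25 × 160) = 8.94 m.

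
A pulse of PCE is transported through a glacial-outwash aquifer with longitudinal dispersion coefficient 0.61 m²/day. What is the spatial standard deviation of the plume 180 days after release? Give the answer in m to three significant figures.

Dispersive spreading gives a Gaussian with σ² = 2Dt; advection only shifts the center.
σ = √(2 × 0.61 × 180) = 14.8 m.

14.8 m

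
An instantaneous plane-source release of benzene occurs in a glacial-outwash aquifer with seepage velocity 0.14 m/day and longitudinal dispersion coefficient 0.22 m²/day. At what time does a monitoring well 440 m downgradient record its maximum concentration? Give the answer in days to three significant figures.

3130 days

For the 1D instantaneous-source solution, setting ∂C/∂t = 0 at fixed x gives v²t² + 2Dt − x² = 0, so t = (√(D² + v²x²) − D)/v².
√(D² + v²x²) = √(0.22² + 0.14² × 440²) = 61.60; v² = 0.0196.
t = (61.60 − 0.22)/0.0196 = 3130 days (vs. the pure-advection estimate x/v = 3140 d).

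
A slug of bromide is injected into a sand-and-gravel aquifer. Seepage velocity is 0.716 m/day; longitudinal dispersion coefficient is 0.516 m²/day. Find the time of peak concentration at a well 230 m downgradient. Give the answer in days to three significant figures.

For the 1D instantaneous-source solution, setting ∂C/∂t = 0 at fixed x gives v²t² + 2Dt − x² = 0, so t = (√(D² + v²x²) − D)/v².
√(D² + v²x²) = √(0.516² + 0.716² × 230²) = 164.7; v² = 0.512656.
t = (164.7 − 0.516)/0.512656 = 320 days (vs. the pure-advection estimate x/v = 321 d).

320 days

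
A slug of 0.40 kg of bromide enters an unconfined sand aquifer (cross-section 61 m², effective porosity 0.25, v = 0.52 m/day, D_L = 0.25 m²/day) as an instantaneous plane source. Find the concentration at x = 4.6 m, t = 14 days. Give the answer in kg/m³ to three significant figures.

For an instantaneous plane source, C(x,t) = M/(n_e·A·√(4πDt)) · exp(−(x−vt)²/(4Dt)), with n_e·A the pore (flow) area.
Plume center vt = 0.52 × 14 = 7.28 m, so the well at 4.6 m is 2.68 m upgradient of the peak.
√(4πDt) = 6.632 m, giving peak height M/(n_e·A·√(4πDt)) = 0.40/(0.25 × 61 × 6.632) = 0.003955 kg/m³.
(x−vt)²/(4Dt) = (-2.68)²/(4 × 0.25 × 14) = 0.5130; exp(−0.5130) = 0.5987.
C = 0.003955 × 0.5987 = 0.00237 kg/m³.

0.00237 kg/m³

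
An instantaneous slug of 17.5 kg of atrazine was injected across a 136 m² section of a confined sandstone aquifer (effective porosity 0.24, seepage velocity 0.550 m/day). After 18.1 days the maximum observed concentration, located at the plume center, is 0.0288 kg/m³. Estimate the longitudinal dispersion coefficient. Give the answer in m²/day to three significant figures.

At the plume center C_max = M/(n_e·A·√(4πDt)), so D = M²/(4πt·(n_e·A·C_max)²).
n_e·A·C_max = 0.24 × 136 × 0.0288 = 0.9400 kg/m.
D = 17.5²/(4π × 18.1 × 0.9400²) = 1.52 m²/day.

1.52 m²/day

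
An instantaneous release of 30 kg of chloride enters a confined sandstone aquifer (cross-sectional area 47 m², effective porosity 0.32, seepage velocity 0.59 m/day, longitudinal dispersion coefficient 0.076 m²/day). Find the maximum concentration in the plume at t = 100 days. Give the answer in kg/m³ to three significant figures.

0.204 kg/m³

The peak of an instantaneous 1D plume sits at x = vt; there the Gaussian factor is 1 and C_max = M/(n_e·A·√(4πDt)), where n_e·A is the pore area the mass is dissolved in.
√(4πDt) = √(4π × 0.076 × 100) = 9.773 m, so C_max = 30/(0.32 × 47 × 9.773) = 0.204 kg/m³.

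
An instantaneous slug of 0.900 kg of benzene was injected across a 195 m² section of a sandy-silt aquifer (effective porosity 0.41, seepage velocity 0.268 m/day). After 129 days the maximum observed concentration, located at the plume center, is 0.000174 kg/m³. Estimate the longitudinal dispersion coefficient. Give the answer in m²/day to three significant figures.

At the plume center C_max = M/(n_e·A·√(4πDt)), so D = M²/(4πt·(n_e·A·C_max)²).
n_e·A·C_max = 0.41 × 195 × 0.000174 = 0.01391 kg/m.
D = 0.900²/(4π × 129 × 0.01391²) = 2.58 m²/day.

2.58 m²/day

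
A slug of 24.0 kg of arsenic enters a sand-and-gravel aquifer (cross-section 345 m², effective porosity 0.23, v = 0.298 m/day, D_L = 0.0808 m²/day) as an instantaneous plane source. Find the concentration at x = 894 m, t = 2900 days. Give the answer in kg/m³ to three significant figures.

For an instantaneous plane source, C(x,t) = M/(n_e·A·√(4πDt)) · exp(−(x−vt)²/(4Dt)), with n_e·A the pore (flow) area.
Plume center vt = 0.298 × 2900 = 864.2 m, so the well at 894 m is 29.8 m downgradient of the peak.
√(4πDt) = 54.26 m, giving peak height M/(n_e·A·√(4πDt)) = 24.0/(0.23 × 345 × 54.26) = 0.005574 kg/m³.
(x−vt)²/(4Dt) = (29.8)²/(4 × 0.0808 × 2900) = 0.9475; exp(−0.9475) = 0.3877.
C = 0.005574 × 0.3877 = 0.00216 kg/m³.

0.00216 kg/m³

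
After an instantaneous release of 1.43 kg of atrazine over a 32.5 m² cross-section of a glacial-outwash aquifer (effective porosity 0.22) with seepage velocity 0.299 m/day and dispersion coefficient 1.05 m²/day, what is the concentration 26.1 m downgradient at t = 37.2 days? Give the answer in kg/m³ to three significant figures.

0.00215 kg/m³

For an instantaneous plane source, C(x,t) = M/(n_e·A·√(4πDt)) · exp(−(x−vt)²/(4Dt)), with n_e·A the pore (flow) area.
Plume center vt = 0.299 × 37.2 = 11.1228 m, so the well at 26.1 m is 14.9772 m downgradient of the peak.
√(4πDt) = 22.15 m, giving peak height M/(n_e·A·√(4πDt)) = 1.43/(0.22 × 32.5 × 22.15) = 0.009029 kg/m³.
(x−vt)²/(4Dt) = (14.9772)²/(4 × 1.05 × 37.2) = 1.436; exp(−1.436) = 0.2379.
C = 0.009029 × 0.2379 = 0.00215 kg/m³.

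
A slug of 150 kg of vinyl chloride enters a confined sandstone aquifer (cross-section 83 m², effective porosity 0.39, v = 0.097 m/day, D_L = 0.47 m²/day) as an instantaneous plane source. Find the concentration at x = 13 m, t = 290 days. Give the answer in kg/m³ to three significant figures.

For an instantaneous plane source, C(x,t) = M/(n_e·A·√(4πDt)) · exp(−(x−vt)²/(4Dt)), with n_e·A the pore (flow) area.
Plume center vt = 0.097 × 290 = 28.13 m, so the well at 13 m is 15.13 m upgradient of the peak.
√(4πDt) = 41.39 m, giving peak height M/(n_e·A·√(4πDt)) = 150/(0.39 × 83 × 41.39) = 0.1120 kg/m³.
(x−vt)²/(4Dt) = (-15.13)²/(4 × 0.47 × 290) = 0.4199; exp(−0.4199) = 0.6571.
C = 0.1120 × 0.6571 = 0.0736 kg/m³.

0.0736 kg/m³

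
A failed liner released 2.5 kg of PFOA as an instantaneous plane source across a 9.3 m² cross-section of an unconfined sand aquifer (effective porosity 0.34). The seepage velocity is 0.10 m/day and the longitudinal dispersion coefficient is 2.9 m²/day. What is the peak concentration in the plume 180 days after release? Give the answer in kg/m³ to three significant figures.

The peak of an instantaneous 1D plume sits at x = vt; there the Gaussian factor is 1 and C_max = M/(n_e·A·√(4πDt)), where n_e·A is the pore area the mass is dissolved in.
√(4πDt) = √(4π × 2.9 × 180) = 80.99 m, so C_max = 2.5/(0.34 × 9.3 × 80.99) = 0.00976 kg/m³.

0.00976 kg/m³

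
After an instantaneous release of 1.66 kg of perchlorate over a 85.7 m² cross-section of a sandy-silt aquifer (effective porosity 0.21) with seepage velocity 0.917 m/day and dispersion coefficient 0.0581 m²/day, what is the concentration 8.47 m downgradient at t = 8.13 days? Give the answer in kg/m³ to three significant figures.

0.0220 kg/m³

For an instantaneous plane source, C(x,t) = M/(n_e·A·√(4πDt)) · exp(−(x−vt)²/(4Dt)), with n_e·A the pore (flow) area.
Plume center vt = 0.917 × 8.13 = 7.45521 m, so the well at 8.47 m is 1.01479 m downgradient of the peak.
√(4πDt) = 2.436 m, giving peak height M/(n_e·A·√(4πDt)) = 1.66/(0.21 × 85.7 × 2.436) = 0.03786 kg/m³.
(x−vt)²/(4Dt) = (1.01479)²/(4 × 0.0581 × 8.13) = 0.5450; exp(−0.5450) = 0.5798.
C = 0.03786 × 0.5798 = 0.0220 kg/m³.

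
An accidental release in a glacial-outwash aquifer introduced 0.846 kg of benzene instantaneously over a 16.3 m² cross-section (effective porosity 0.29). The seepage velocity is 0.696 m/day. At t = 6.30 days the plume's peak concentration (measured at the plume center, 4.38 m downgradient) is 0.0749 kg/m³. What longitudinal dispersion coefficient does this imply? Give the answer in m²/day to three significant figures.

At the plume center C_max = M/(n_e·A·√(4πDt)), so D = M²/(4πt·(n_e·A·C_max)²).
n_e·A·C_max = 0.29 × 16.3 × 0.0749 = 0.3541 kg/m.
D = 0.846²/(4π × 6.30 × 0.3541²) = 0.0721 m²/day.

0.0721 m²/day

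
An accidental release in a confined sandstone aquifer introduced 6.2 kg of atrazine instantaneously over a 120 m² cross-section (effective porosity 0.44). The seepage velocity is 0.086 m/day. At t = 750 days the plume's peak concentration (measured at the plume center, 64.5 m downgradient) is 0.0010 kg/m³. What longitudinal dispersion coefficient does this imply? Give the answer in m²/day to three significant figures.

1.46 m²/day

At the plume center C_max = M/(n_e·A·√(4πDt)), so D = M²/(4πt·(n_e·A·C_max)²).
n_e·A·C_max = 0.44 × 120 × 0.0010 = 0.05280 kg/m.
D = 6.2²/(4π × 750 × 0.05280²) = 1.46 m²/day.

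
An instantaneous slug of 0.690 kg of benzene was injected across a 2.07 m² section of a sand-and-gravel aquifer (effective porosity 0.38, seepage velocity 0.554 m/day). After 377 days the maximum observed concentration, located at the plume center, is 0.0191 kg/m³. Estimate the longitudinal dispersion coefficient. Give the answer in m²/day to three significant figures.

0.445 m²/day

At the plume center C_max = M/(n_e·A·√(4πDt)), so D = M²/(4πt·(n_e·A·C_max)²).
n_e·A·C_max = 0.38 × 2.07 × 0.0191 = 0.01502 kg/m.
D = 0.690²/(4π × 377 × 0.01502²) = 0.445 m²/day.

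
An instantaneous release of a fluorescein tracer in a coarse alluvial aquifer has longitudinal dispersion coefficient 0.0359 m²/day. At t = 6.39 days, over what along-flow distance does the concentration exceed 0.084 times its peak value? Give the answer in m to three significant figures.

3.02 m

The plume is Gaussian with σ = √(2Dt) = √(2 × 0.0359 × 6.39) = 0.6773 m.
C/C_peak = exp(−Δx²/(2σ²)) = 0.084 ⇒ Δx = σ·√(−2 ln 0.084) = 0.6773 × 2.226 = 1.508 m.
Width = 2Δx = 3.02 m.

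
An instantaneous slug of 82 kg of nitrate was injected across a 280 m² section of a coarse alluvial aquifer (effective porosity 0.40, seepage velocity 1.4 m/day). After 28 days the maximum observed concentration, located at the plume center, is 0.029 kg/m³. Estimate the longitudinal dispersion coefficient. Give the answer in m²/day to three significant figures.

1.81 m²/day

At the plume center C_max = M/(n_e·A·√(4πDt)), so D = M²/(4πt·(n_e·A·C_max)²).
n_e·A·C_max = 0.40 × 280 × 0.029 = 3.248 kg/m.
D = 82²/(4π × 28 × 3.248²) = 1.81 m²/day.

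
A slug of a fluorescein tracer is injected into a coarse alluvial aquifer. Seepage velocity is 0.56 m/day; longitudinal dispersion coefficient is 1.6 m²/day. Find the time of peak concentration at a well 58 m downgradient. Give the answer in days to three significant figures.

For the 1D instantaneous-source solution, setting ∂C/∂t = 0 at fixed x gives v²t² + 2Dt − x² = 0, so t = (√(D² + v²x²) − D)/v².
√(D² + v²x²) = √(1.6² + 0.56² × 58²) = 32.52; v² = 0.3136.
t = (32.52 − 1.6)/0.3136 = 98.6 days (vs. the pure-advection estimate x/v = 104 d).

98.6 days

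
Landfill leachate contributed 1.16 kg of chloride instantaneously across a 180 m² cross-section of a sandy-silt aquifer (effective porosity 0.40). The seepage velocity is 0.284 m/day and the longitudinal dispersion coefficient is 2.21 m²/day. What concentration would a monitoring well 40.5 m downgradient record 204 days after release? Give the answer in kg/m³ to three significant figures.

For an instantaneous plane source, C(x,t) = M/(n_e·A·√(4πDt)) · exp(−(x−vt)²/(4Dt)), with n_e·A the pore (flow) area.
Plume center vt = 0.284 × 204 = 57.936 m, so the well at 40.5 m is 17.436 m upgradient of the peak.
√(4πDt) = 75.27 m, giving peak height M/(n_e·A·√(4πDt)) = 1.16/(0.40 × 180 × 75.27) = 0.0002140 kg/m³.
(x−vt)²/(4Dt) = (-17.436)²/(4 × 2.21 × 204) = 0.1686; exp(−0.1686) = 0.8448.
C = 0.0002140 × 0.8448 = 0.000181 kg/m³.

0.000181 kg/m³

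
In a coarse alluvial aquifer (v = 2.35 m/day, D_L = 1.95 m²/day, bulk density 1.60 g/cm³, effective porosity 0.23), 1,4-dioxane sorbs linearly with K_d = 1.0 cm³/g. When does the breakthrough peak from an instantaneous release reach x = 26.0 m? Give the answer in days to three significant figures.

Retardation factor R = 1 + ρ_b·K_d/n = 1 + 1.60 × 1.0/0.23 = 7.957.
Sorption retards both mechanisms: v_R = v/R = 0.2953 m/day, D_R = D/R = 0.2451 m²/day.
Peak time from v_R²t² + 2D_R t − x² = 0: t = (√(D_R² + v_R²x²) − D_R)/v_R².
√(D_R² + v_R²x²) = √(0.2451² + 0.2953² × 26.0²) = 7.682; v_R² = 0.08720.
t = (7.682 − 0.2451)/0.08720 = 85.3 days.

85.3 days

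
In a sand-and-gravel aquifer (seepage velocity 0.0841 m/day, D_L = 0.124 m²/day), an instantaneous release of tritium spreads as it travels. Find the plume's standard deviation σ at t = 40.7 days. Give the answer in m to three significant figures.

3.18 m

Dispersive spreading gives a Gaussian with σ² = 2Dt; advection only shifts the center.
σ = √(2 × 0.124 × 40.7) = 3.18 m.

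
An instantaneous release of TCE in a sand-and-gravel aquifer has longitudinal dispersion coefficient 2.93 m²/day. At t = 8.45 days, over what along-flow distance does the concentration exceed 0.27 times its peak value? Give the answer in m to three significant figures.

22.8 m

The plume is Gaussian with σ = √(2Dt) = √(2 × 2.93 × 8.45) = 7.037 m.
C/C_peak = exp(−Δx²/(2σ²)) = 0.27 ⇒ Δx = σ·√(−2 ln 0.27) = 7.037 × 1.618 = 11.39 m.
Width = 2Δx = 22.8 m.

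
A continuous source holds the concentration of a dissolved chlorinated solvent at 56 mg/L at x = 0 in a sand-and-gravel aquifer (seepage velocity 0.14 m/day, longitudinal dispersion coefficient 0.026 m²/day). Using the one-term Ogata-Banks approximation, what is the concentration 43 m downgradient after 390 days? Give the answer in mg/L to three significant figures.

55.7 mg/L

For a continuous step input, C/C₀ ≈ ½·erfc((x−vt)/(2√(Dt))).
vt = 0.14 × 390 = 54.6 m and 2√(Dt) = 2√(0.026 × 390) = 6.369 m.
Argument (x−vt)/(2√(Dt)) = (43 − 54.6)/6.369 = -1.821; ½·erfc(-1.821) = 0.9950.
C = 56 × 0.9950 = 55.7 mg/L.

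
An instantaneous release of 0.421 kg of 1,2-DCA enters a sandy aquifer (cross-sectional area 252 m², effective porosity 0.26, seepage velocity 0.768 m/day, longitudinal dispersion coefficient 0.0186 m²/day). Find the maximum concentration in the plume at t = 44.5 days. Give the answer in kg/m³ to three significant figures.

The peak of an instantaneous 1D plume sits at x = vt; there the Gaussian factor is 1 and C_max = M/(n_e·A·√(4πDt)), where n_e·A is the pore area the mass is dissolved in.
√(4πDt) = √(4π × 0.0186 × 44.5) = 3.225 m, so C_max = 0.421/(0.26 × 252 × 3.225) = 0.00199 kg/m³.

0.00199 kg/m³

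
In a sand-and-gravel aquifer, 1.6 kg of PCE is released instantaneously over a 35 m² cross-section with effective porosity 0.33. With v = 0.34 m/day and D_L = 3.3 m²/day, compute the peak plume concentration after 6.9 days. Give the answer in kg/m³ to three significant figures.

The peak of an instantaneous 1D plume sits at x = vt; there the Gaussian factor is 1 and C_max = M/(n_e·A·√(4πDt)), where n_e·A is the pore area the mass is dissolved in.
√(4πDt) = √(4π × 3.3 × 6.9) = 16.92 m, so C_max = 1.6/(0.33 × 35 × 16.92) = 0.00819 kg/m³.

0.00819 kg/m³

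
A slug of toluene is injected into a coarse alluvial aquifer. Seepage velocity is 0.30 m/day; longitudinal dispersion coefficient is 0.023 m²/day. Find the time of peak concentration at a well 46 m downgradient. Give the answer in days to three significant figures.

For the 1D instantaneous-source solution, setting ∂C/∂t = 0 at fixed x gives v²t² + 2Dt − x² = 0, so t = (√(D² + v²x²) − D)/v².
√(D² + v²x²) = √(0.023² + 0.30² × 46²) = 13.80; v² = 0.09.
t = (13.80 − 0.023)/0.09 = 153 days (vs. the pure-advection estimate x/v = 153 d).

153 days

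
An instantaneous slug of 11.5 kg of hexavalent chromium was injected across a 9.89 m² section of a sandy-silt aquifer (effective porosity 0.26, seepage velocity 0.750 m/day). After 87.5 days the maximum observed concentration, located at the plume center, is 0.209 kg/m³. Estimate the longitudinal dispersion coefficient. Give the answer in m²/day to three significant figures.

0.416 m²/day

At the plume center C_max = M/(n_e·A·√(4πDt)), so D = M²/(4πt·(n_e·A·C_max)²).
n_e·A·C_max = 0.26 × 9.89 × 0.209 = 0.5374 kg/m.
D = 11.5²/(4π × 87.5 × 0.5374²) = 0.416 m²/day.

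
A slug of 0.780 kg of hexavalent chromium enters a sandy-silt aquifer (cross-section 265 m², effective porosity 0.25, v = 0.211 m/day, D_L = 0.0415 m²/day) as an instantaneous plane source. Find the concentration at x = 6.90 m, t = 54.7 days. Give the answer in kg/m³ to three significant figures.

For an instantaneous plane source, C(x,t) = M/(n_e·A·√(4πDt)) · exp(−(x−vt)²/(4Dt)), with n_e·A the pore (flow) area.
Plume center vt = 0.211 × 54.7 = 11.5417 m, so the well at 6.90 m is 4.6417 m upgradient of the peak.
√(4πDt) = 5.341 m, giving peak height M/(n_e·A·√(4πDt)) = 0.780/(0.25 × 265 × 5.341) = 0.002204 kg/m³.
(x−vt)²/(4Dt) = (-4.6417)²/(4 × 0.0415 × 54.7) = 2.373; exp(−2.373) = 0.09320.
C = 0.002204 × 0.09320 = 0.000205 kg/m³.

0.000205 kg/m³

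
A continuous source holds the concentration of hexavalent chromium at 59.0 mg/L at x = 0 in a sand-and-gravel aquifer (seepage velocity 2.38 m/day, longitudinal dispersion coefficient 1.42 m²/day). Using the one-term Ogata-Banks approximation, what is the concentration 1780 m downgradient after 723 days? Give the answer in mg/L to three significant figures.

For a continuous step input, C/C₀ ≈ ½·erfc((x−vt)/(2√(Dt))).
vt = 2.38 × 723 = 1720.74 m and 2√(Dt) = 2√(1.42 × 723) = 64.08 m.
Argument (x−vt)/(2√(Dt)) = (1780 − 1720.74)/64.08 = 0.9248; ½·erfc(0.9248) = 0.09546.
C = 59.0 × 0.09546 = 5.63 mg/L.

5.63 mg/L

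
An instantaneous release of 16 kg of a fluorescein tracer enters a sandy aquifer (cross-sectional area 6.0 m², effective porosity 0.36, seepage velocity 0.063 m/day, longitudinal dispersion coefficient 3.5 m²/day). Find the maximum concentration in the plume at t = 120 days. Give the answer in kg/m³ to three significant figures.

The peak of an instantaneous 1D plume sits at x = vt; there the Gaussian factor is 1 and C_max = M/(n_e·A·√(4πDt)), where n_e·A is the pore area the mass is dissolved in.
√(4πDt) = √(4π × 3.5 × 120) = 72.65 m, so C_max = 16/(0.36 × 6.0 × 72.65) = 0.102 kg/m³.

0.102 kg/m³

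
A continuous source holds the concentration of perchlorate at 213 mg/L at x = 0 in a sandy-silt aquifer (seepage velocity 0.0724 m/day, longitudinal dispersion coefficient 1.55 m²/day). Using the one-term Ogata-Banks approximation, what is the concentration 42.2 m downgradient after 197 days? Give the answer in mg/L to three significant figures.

27.5 mg/L

For a continuous step input, C/C₀ ≈ ½·erfc((x−vt)/(2√(Dt))).
vt = 0.0724 × 197 = 14.2628 m and 2√(Dt) = 2√(1.55 × 197) = 34.95 m.
Argument (x−vt)/(2√(Dt)) = (42.2 − 14.2628)/34.95 = 0.7993; ½·erfc(0.7993) = 0.1292.
C = 213 × 0.1292 = 27.5 mg/L.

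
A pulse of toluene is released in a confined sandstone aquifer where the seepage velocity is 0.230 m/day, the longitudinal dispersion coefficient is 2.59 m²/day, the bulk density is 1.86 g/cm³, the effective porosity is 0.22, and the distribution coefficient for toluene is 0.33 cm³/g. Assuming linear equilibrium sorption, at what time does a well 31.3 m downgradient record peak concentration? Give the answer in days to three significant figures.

Retardation factor R = 1 + ρ_b·K_d/n = 1 + 1.86 × 0.33/0.22 = 3.790.
Sorption retards both mechanisms: v_R = v/R = 0.06069 m/day, D_R = D/R = 0.6834 m²/day.
Peak time from v_R²t² + 2D_R t − x² = 0: t = (√(D_R² + v_R²x²) − D_R)/v_R².
√(D_R² + v_R²x²) = √(0.6834² + 0.06069² × 31.3²) = 2.019; v_R² = 0.003683.
t = (2.019 − 0.6834)/0.003683 = 363 days.

363 days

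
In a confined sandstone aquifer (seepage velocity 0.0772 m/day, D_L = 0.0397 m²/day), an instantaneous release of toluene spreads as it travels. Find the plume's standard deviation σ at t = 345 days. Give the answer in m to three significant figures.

Dispersive spreading gives a Gaussian with σ² = 2Dt; advection only shifts the center.
σ = √(2 × 0.0397 × 345) = 5.23 m.

5.23 m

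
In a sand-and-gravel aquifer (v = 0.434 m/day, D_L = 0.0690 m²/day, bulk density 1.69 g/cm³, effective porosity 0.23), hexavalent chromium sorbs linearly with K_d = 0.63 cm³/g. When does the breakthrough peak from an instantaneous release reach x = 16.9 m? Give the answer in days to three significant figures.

217 days

Retardation factor R = 1 + ρ_b·K_d/n = 1 + 1.69 × 0.63/0.23 = 5.629.
Sorption retards both mechanisms: v_R = v/R = 0.07710 m/day, D_R = D/R = 0.01226 m²/day.
Peak time from v_R²t² + 2D_R t − x² = 0: t = (√(D_R² + v_R²x²) − D_R)/v_R².
√(D_R² + v_R²x²) = √(0.01226² + 0.07710² × 16.9²) = 1.303; v_R² = 0.005944.
t = (1.303 − 0.01226)/0.005944 = 217 days.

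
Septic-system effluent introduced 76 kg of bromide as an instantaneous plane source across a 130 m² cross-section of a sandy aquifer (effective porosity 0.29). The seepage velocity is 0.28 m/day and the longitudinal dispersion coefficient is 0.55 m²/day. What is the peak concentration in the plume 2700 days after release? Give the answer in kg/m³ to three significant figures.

The peak of an instantaneous 1D plume sits at x = vt; there the Gaussian factor is 1 and C_max = M/(n_e·A·√(4πDt)), where n_e·A is the pore area the mass is dissolved in.
√(4πDt) = √(4π × 0.55 × 2700) = 136.6 m, so C_max = 76/(0.29 × 130 × 136.6) = 0.0148 kg/m³.

0.0148 kg/m³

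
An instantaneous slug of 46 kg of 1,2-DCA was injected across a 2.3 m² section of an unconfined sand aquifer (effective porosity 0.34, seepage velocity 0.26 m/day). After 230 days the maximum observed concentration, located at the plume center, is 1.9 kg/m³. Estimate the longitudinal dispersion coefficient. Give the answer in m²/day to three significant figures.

At the plume center C_max = M/(n_e·A·√(4πDt)), so D = M²/(4πt·(n_e·A·C_max)²).
n_e·A·C_max = 0.34 × 2.3 × 1.9 = 1.486 kg/m.
D = 46²/(4π × 230 × 1.486²) = 0.332 m²/day.

0.332 m²/day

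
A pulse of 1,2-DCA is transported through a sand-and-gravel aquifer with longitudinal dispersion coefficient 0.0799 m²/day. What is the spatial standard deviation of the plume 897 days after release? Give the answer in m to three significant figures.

Dispersive spreading gives a Gaussian with σ² = 2Dt; advection only shifts the center.
σ = √(2 × 0.0799 × 897) = 12.0 m.

12.0 m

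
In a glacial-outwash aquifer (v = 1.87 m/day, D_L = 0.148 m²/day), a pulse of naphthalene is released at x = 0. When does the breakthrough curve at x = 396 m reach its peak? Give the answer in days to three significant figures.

212 days

For the 1D instantaneous-source solution, setting ∂C/∂t = 0 at fixed x gives v²t² + 2Dt − x² = 0, so t = (√(D² + v²x²) − D)/v².
√(D² + v²x²) = √(0.148² + 1.87² × 396²) = 740.5; v² = 3.4969.
t = (740.5 − 0.148)/3.4969 = 212 days (vs. the pure-advection estimate x/v = 212 d).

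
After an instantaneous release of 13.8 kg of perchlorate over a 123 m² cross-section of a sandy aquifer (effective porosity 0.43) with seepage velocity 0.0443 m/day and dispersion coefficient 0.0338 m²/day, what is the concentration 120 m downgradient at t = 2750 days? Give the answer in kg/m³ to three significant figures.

For an instantaneous plane source, C(x,t) = M/(n_e·A·√(4πDt)) · exp(−(x−vt)²/(4Dt)), with n_e·A the pore (flow) area.
Plume center vt = 0.0443 × 2750 = 121.825 m, so the well at 120 m is 1.825 m upgradient of the peak.
√(4πDt) = 34.18 m, giving peak height M/(n_e·A·√(4πDt)) = 13.8/(0.43 × 123 × 34.18) = 0.007634 kg/m³.
(x−vt)²/(4Dt) = (-1.825)²/(4 × 0.0338 × 2750) = 0.008958; exp(−0.008958) = 0.9911.
C = 0.007634 × 0.9911 = 0.00757 kg/m³.

0.00757 kg/m³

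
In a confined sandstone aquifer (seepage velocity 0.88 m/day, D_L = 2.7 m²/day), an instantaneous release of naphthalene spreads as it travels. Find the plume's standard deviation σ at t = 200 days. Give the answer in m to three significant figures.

Dispersive spreading gives a Gaussian with σ² = 2Dt; advection only shifts the center.
σ = √(2 × 2.7 × 200) = 32.9 m.

32.9 m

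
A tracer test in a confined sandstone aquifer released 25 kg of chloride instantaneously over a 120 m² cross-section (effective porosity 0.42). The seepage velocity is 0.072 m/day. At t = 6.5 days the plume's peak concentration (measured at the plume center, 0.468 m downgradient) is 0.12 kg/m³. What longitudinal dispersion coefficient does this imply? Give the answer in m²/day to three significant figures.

0.209 m²/day

At the plume center C_max = M/(n_e·A·√(4πDt)), so D = M²/(4πt·(n_e·A·C_max)²).
n_e·A·C_max = 0.42 × 120 × 0.12 = 6.048 kg/m.
D = 25²/(4π × 6.5 × 6.048²) = 0.209 m²/day.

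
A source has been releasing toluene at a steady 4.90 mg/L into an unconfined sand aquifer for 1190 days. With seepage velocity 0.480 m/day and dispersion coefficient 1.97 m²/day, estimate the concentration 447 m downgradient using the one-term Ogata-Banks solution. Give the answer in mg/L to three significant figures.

4.73 mg/L

For a continuous step input, C/C₀ ≈ ½·erfc((x−vt)/(2√(Dt))).
vt = 0.480 × 1190 = 571.2 m and 2√(Dt) = 2√(1.97 × 1190) = 96.84 m.
Argument (x−vt)/(2√(Dt)) = (447 − 571.2)/96.84 = -1.283; ½·erfc(-1.283) = 0.9652.
C = 4.90 × 0.9652 = 4.73 mg/L.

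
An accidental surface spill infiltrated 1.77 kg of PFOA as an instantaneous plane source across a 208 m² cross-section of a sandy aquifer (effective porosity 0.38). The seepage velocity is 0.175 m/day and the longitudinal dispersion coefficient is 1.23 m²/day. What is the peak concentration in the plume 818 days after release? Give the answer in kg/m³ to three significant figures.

0.000199 kg/m³

The peak of an instantaneous 1D plume sits at x = vt; there the Gaussian factor is 1 and C_max = M/(n_e·A·√(4πDt)), where n_e·A is the pore area the mass is dissolved in.
√(4πDt) = √(4π × 1.23 × 818) = 112.4 m, so C_max = 1.77/(0.38 × 208 × 112.4) = 0.000199 kg/m³.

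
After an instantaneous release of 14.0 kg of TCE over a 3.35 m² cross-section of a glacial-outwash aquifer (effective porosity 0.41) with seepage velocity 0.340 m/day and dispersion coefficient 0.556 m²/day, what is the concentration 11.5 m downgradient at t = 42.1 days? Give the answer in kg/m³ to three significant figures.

0.546 kg/m³

For an instantaneous plane source, C(x,t) = M/(n_e·A·√(4πDt)) · exp(−(x−vt)²/(4Dt)), with n_e·A the pore (flow) area.
Plume center vt = 0.340 × 42.1 = 14.314 m, so the well at 11.5 m is 2.814 m upgradient of the peak.
√(4πDt) = 17.15 m, giving peak height M/(n_e·A·√(4πDt)) = 14.0/(0.41 × 3.35 × 17.15) = 0.5943 kg/m³.
(x−vt)²/(4Dt) = (-2.814)²/(4 × 0.556 × 42.1) = 0.08457; exp(−0.08457) = 0.9189.
C = 0.5943 × 0.9189 = 0.546 kg/m³.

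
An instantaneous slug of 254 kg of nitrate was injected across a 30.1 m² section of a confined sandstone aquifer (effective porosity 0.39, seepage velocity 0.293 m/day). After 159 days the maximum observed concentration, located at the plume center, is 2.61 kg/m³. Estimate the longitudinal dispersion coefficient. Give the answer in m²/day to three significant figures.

At the plume center C_max = M/(n_e·A·√(4πDt)), so D = M²/(4πt·(n_e·A·C_max)²).
n_e·A·C_max = 0.39 × 30.1 × 2.61 = 30.64 kg/m.
D = 254²/(4π × 159 × 30.64²) = 0.0344 m²/day.

0.0344 m²/day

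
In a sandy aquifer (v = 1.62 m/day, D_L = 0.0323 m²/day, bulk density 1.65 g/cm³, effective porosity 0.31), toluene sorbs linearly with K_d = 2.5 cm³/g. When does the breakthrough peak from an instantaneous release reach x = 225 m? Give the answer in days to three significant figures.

Retardation factor R = 1 + ρ_b·K_d/n = 1 + 1.65 × 2.5/0.31 = 14.31.
Sorption retards both mechanisms: v_R = v/R = 0.1132 m/day, D_R = D/R = 0.002257 m²/day.
Peak time from v_R²t² + 2D_R t − x² = 0: t = (√(D_R² + v_R²x²) − D_R)/v_R².
√(D_R² + v_R²x²) = √(0.002257² + 0.1132² × 225²) = 25.47; v_R² = 0.01281.
t = (25.47 − 0.002257)/0.01281 = 1990 days.

1990 days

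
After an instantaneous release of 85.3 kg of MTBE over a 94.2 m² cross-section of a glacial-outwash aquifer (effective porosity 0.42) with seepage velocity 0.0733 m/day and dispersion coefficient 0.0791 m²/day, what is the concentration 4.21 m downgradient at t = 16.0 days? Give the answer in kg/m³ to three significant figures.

0.0874 kg/m³

For an instantaneous plane source, C(x,t) = M/(n_e·A·√(4πDt)) · exp(−(x−vt)²/(4Dt)), with n_e·A the pore (flow) area.
Plume center vt = 0.0733 × 16.0 = 1.1728 m, so the well at 4.21 m is 3.0372 m downgradient of the peak.
√(4πDt) = 3.988 m, giving peak height M/(n_e·A·√(4πDt)) = 85.3/(0.42 × 94.2 × 3.988) = 0.5406 kg/m³.
(x−vt)²/(4Dt) = (3.0372)²/(4 × 0.0791 × 16.0) = 1.822; exp(−1.822) = 0.1617.
C = 0.5406 × 0.1617 = 0.0874 kg/m³.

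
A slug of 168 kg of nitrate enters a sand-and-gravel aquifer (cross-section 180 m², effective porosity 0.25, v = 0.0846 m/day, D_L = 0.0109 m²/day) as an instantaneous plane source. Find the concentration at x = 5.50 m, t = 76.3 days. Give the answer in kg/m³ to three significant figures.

0.878 kg/m³

For an instantaneous plane source, C(x,t) = M/(n_e·A·√(4πDt)) · exp(−(x−vt)²/(4Dt)), with n_e·A the pore (flow) area.
Plume center vt = 0.0846 × 76.3 = 6.45498 m, so the well at 5.50 m is 0.95498 m upgradient of the peak.
√(4πDt) = 3.233 m, giving peak height M/(n_e·A·√(4πDt)) = 168/(0.25 × 180 × 3.233) = 1.155 kg/m³.
(x−vt)²/(4Dt) = (-0.95498)²/(4 × 0.0109 × 76.3) = 0.2741; exp(−0.2741) = 0.7603.
C = 1.155 × 0.7603 = 0.878 kg/m³.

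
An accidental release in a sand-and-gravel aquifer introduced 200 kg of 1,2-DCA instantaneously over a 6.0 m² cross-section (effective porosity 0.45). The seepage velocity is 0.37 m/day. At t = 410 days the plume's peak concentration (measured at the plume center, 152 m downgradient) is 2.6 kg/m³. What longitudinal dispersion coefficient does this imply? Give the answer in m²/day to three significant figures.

At the plume center C_max = M/(n_e·A·√(4πDt)), so D = M²/(4πt·(n_e·A·C_max)²).
n_e·A·C_max = 0.45 × 6.0 × 2.6 = 7.020 kg/m.
D = 200²/(4π × 410 × 7.020²) = 0.158 m²/day.

0.158 m²/day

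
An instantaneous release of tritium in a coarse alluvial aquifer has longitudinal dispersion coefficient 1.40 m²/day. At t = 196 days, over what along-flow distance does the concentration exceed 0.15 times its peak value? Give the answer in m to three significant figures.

The plume is Gaussian with σ = √(2Dt) = √(2 × 1.40 × 196) = 23.43 m.
C/C_peak = exp(−Δx²/(2σ²)) = 0.15 ⇒ Δx = σ·√(−2 ln 0.15) = 23.43 × 1.948 = 45.64 m.
Width = 2Δx = 91.3 m.

91.3 m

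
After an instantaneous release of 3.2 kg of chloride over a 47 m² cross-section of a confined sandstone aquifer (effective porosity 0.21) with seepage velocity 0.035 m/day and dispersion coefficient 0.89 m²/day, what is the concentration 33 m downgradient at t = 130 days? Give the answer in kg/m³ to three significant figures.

0.00148 kg/m³

For an instantaneous plane source, C(x,t) = M/(n_e·A·√(4πDt)) · exp(−(x−vt)²/(4Dt)), with n_e·A the pore (flow) area.
Plume center vt = 0.035 × 130 = 4.55 m, so the well at 33 m is 28.45 m downgradient of the peak.
√(4πDt) = 38.13 m, giving peak height M/(n_e·A·√(4πDt)) = 3.2/(0.21 × 47 × 38.13) = 0.008503 kg/m³.
(x−vt)²/(4Dt) = (28.45)²/(4 × 0.89 × 130) = 1.749; exp(−1.749) = 0.1739.
C = 0.008503 × 0.1739 = 0.00148 kg/m³.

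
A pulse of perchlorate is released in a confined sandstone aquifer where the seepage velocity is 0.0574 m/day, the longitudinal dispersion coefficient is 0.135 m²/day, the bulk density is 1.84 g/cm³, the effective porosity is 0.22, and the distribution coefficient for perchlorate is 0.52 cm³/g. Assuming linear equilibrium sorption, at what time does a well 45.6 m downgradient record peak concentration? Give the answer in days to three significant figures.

Retardation factor R = 1 + ρ_b·K_d/n = 1 + 1.84 × 0.52/0.22 = 5.349.
Sorption retards both mechanisms: v_R = v/R = 0.01073 m/day, D_R = D/R = 0.02524 m²/day.
Peak time from v_R²t² + 2D_R t − x² = 0: t = (√(D_R² + v_R²x²) − D_R)/v_R².
√(D_R² + v_R²x²) = √(0.02524² + 0.01073² × 45.6²) = 0.4899; v_R² = 0.0001151.
t = (0.4899 − 0.02524)/0.0001151 = 4040 days.

4040 days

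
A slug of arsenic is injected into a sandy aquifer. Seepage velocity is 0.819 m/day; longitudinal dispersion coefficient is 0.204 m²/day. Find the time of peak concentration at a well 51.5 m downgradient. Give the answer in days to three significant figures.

62.6 days

For the 1D instantaneous-source solution, setting ∂C/∂t = 0 at fixed x gives v²t² + 2Dt − x² = 0, so t = (√(D² + v²x²) − D)/v².
√(D² + v²x²) = √(0.204² + 0.819² × 51.5²) = 42.18; v² = 0.670761.
t = (42.18 − 0.204)/0.670761 = 62.6 days (vs. the pure-advection estimate x/v = 62.9 d).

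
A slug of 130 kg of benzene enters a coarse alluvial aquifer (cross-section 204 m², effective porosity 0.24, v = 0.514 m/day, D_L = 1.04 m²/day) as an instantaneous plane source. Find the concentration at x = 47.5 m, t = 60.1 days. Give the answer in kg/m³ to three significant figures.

For an instantaneous plane source, C(x,t) = M/(n_e·A·√(4πDt)) · exp(−(x−vt)²/(4Dt)), with n_e·A the pore (flow) area.
Plume center vt = 0.514 × 60.1 = 30.8914 m, so the well at 47.5 m is 16.6086 m downgradient of the peak.
√(4πDt) = 28.03 m, giving peak height M/(n_e·A·√(4πDt)) = 130/(0.24 × 204 × 28.03) = 0.09473 kg/m³.
(x−vt)²/(4Dt) = (16.6086)²/(4 × 1.04 × 60.1) = 1.103; exp(−1.103) = 0.3319.
C = 0.09473 × 0.3319 = 0.0314 kg/m³.

0.0314 kg/m³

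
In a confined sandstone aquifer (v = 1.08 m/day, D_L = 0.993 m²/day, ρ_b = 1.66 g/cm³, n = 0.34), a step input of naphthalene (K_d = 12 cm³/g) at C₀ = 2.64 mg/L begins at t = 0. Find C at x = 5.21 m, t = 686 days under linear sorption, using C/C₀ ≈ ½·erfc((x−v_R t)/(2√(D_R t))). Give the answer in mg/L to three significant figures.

2.47 mg/L

Retardation factor R = 1 + ρ_b·K_d/n = 1 + 1.66 × 12/0.34 = 59.59.
Sorption retards both mechanisms: v_R = v/R = 0.01812 m/day, D_R = D/R = 0.01666 m²/day.
v_R·t = 0.01812 × 686 = 12.43032 m; 2√(D_R t) = 6.761 m; argument = (5.21 − 12.43032)/6.761 = -1.068.
C = C₀ × ½·erfc(-1.068) = 2.64 × 0.9345 = 2.47 mg/L.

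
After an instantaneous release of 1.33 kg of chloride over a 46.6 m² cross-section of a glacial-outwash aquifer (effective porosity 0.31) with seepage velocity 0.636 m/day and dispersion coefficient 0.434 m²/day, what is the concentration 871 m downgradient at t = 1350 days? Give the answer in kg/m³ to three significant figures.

For an instantaneous plane source, C(x,t) = M/(n_e·A·√(4πDt)) · exp(−(x−vt)²/(4Dt)), with n_e·A the pore (flow) area.
Plume center vt = 0.636 × 1350 = 858.6 m, so the well at 871 m is 12.4 m downgradient of the peak.
√(4πDt) = 85.81 m, giving peak height M/(n_e·A·√(4πDt)) = 1.33/(0.31 × 46.6 × 85.81) = 0.001073 kg/m³.
(x−vt)²/(4Dt) = (12.4)²/(4 × 0.434 × 1350) = 0.06561; exp(−0.06561) = 0.9365.
C = 0.001073 × 0.9365 = 0.00100 kg/m³.

0.00100 kg/m³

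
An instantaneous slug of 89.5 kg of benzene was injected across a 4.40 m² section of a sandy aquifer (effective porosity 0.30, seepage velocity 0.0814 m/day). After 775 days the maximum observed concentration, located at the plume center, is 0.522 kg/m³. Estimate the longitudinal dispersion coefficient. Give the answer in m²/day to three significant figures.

At the plume center C_max = M/(n_e·A·√(4πDt)), so D = M²/(4πt·(n_e·A·C_max)²).
n_e·A·C_max = 0.30 × 4.40 × 0.522 = 0.6890 kg/m.
D = 89.5²/(4π × 775 × 0.6890²) = 1.73 m²/day.

1.73 m²/day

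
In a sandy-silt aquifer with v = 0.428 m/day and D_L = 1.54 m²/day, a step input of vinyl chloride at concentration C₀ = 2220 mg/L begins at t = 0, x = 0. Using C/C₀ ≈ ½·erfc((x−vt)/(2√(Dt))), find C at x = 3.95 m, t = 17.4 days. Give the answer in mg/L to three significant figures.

1520 mg/L

For a continuous step input, C/C₀ ≈ ½·erfc((x−vt)/(2√(Dt))).
vt = 0.428 × 17.4 = 7.4472 m and 2√(Dt) = 2√(1.54 × 17.4) = 10.35 m.
Argument (x−vt)/(2√(Dt)) = (3.95 − 7.4472)/10.35 = -0.3379; ½·erfc(-0.3379) = 0.6836.
C = 2220 × 0.6836 = 1520 mg/L.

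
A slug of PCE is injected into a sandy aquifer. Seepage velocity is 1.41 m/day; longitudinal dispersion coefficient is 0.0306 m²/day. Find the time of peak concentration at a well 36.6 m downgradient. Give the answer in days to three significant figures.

For the 1D instantaneous-source solution, setting ∂C/∂t = 0 at fixed x gives v²t² + 2Dt − x² = 0, so t = (√(D² + v²x²) − D)/v².
√(D² + v²x²) = √(0.0306² + 1.41² × 36.6²) = 51.61; v² = 1.9881.
t = (51.61 − 0.0306)/1.9881 = 25.9 days (vs. the pure-advection estimate x/v = 26.0 d).

25.9 days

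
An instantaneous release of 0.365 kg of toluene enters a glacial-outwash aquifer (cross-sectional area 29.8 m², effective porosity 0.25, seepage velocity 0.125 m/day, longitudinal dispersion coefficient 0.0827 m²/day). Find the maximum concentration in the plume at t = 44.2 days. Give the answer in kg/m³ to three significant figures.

0.00723 kg/m³

The peak of an instantaneous 1D plume sits at x = vt; there the Gaussian factor is 1 and C_max = M/(n_e·A·√(4πDt)), where n_e·A is the pore area the mass is dissolved in.
√(4πDt) = √(4π × 0.0827 × 44.2) = 6.777 m, so C_max = 0.365/(0.25 × 29.8 × 6.777) = 0.00723 kg/m³.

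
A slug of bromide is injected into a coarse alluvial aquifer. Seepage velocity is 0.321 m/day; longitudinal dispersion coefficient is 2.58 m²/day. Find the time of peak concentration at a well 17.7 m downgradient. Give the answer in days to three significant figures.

For the 1D instantaneous-source solution, setting ∂C/∂t = 0 at fixed x gives v²t² + 2Dt − x² = 0, so t = (√(D² + v²x²) − D)/v².
√(D² + v²x²) = √(2.58² + 0.321² × 17.7²) = 6.240; v² = 0.103041.
t = (6.240 − 2.58)/0.103041 = 35.5 days (vs. the pure-advection estimate x/v = 55.1 d).

35.5 days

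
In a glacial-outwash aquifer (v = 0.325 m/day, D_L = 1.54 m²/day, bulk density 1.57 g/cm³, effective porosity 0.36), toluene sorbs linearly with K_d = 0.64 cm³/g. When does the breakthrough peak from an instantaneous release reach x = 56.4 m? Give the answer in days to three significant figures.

Retardation factor R = 1 + ρ_b·K_d/n = 1 + 1.57 × 0.64/0.36 = 3.791.
Sorption retards both mechanisms: v_R = v/R = 0.08573 m/day, D_R = D/R = 0.4062 m²/day.
Peak time from v_R²t² + 2D_R t − x² = 0: t = (√(D_R² + v_R²x²) − D_R)/v_R².
√(D_R² + v_R²x²) = √(0.4062² + 0.08573² × 56.4²) = 4.852; v_R² = 0.007350.
t = (4.852 − 0.4062)/0.007350 = 605 days.

605 days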